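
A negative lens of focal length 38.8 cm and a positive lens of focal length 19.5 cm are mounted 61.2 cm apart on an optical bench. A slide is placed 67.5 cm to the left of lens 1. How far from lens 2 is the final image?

Lens 1 is diverging, so f₁ = −38.8 cm.
Lens 1: 1/d_i1 = 1/f₁ − 1/d_o1 = 1/(-38.8) − 1/(67.5) = -0.04059, so d_i1 = -24.64 cm.
The intermediate image is 24.64 cm to the left of lens 1 (virtual), which is 61.2 − (-24.64) = 85.84 cm to the left of lens 2, so d_o2 = +85.84 cm.
Lens 2: 1/d_i2 = 1/f₂ − 1/d_o2 = 1/(19.5) − 1/(85.84) = 0.03963, so d_i2 = 25.2 cm.
The final image is real, 25.2 cm to the right of lens 2 (overall magnification ≈ -0.11).

25.2 cm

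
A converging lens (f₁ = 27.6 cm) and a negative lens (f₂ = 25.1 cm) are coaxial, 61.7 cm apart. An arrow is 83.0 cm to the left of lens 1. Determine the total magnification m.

m = -0.275

Lens 1: 1/d_i1 = 1/(27.6) − 1/(83.0) = 0.02418, so d_i1 = 41.35 cm; m₁ = −d_i1/d_o1 = -0.4982.
d_o2 = 61.7 − (41.35) = 20.35 cm.
f₂ = −25.1 cm (diverging).
Lens 2: 1/d_i2 = 1/(-25.1) − 1/(20.35) = -0.08898, so d_i2 = -11.24 cm; m₂ = −d_i2/d_o2 = +0.5523.
m = m₁·m₂ = (-0.4982)(+0.5523) = -0.275.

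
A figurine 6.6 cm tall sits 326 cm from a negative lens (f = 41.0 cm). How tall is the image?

0.737 cm

For a negative lens, f = -41.0 cm.
1/d_i = 1/f − 1/d_o = 1/(-41.00) − 1/(326) = -0.02746, so d_i = -36.42 cm.
m = −d_i/d_o = +0.1117.
|h_i| = |m|·h_o = 0.1117 × 6.6 = 0.737 cm. The image is virtual, upright and reduced, on the same side as the object.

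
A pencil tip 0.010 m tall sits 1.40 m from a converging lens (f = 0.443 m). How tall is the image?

1/d_i = 1/f − 1/d_o = 1/(0.4430) − 1/(1.40) = 1.543, so d_i = 0.6481 m.
m = −d_i/d_o = -0.4629.
|h_i| = |m|·h_o = 0.4629 × 0.010 = 0.00463 m. The image is real, inverted and reduced, on the far side of the lens.

0.00463 m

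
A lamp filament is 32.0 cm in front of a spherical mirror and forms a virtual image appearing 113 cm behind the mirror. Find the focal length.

f = 44.6 cm (concave)

Virtual image ⇒ d_i = −113 cm.
1/f = 1/d_o + 1/d_i = 1/(32.0) + 1/(-113) = 0.02240, so f = 44.6 cm.
Since f is positive, the spherical mirror is concave.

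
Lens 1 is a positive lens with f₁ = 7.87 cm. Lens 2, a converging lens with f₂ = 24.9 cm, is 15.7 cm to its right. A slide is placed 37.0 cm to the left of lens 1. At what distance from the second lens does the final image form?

Lens 1: 1/d_i1 = 1/f₁ − 1/d_o1 = 1/(7.87) − 1/(37.0) = 0.1000, so d_i1 = 9.996 cm.
The intermediate image is 9.996 cm to the right of lens 1, which is 15.7 − (9.996) = 5.704 cm to the left of lens 2, so d_o2 = +5.704 cm.
Lens 2: 1/d_i2 = 1/f₂ − 1/d_o2 = 1/(24.9) − 1/(5.704) = -0.1352, so d_i2 = -7.40 cm.
The final image is virtual, 7.40 cm to the left of lens 2 (overall magnification ≈ -0.35).

7.40 cm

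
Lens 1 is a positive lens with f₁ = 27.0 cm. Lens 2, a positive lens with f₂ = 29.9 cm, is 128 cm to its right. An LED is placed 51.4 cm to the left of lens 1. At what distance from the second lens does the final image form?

51.6 cm

Lens 1: 1/d_i1 = 1/f₁ − 1/d_o1 = 1/(27.0) − 1/(51.4) = 0.01758, so d_i1 = 56.88 cm.
The intermediate image is 56.88 cm to the right of lens 1, which is 128 − (56.88) = 71.12 cm to the left of lens 2, so d_o2 = +71.12 cm.
Lens 2: 1/d_i2 = 1/f₂ − 1/d_o2 = 1/(29.9) − 1/(71.12) = 0.01938, so d_i2 = 51.6 cm.
The final image is real, 51.6 cm to the right of lens 2 (overall magnification ≈ 0.80).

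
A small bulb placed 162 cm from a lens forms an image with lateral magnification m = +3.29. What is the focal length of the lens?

m = −d_i/d_o ⇒ d_i = −m·d_o = −(+3.29)·(162) = -533.0 cm.
1/f = 1/d_o + 1/d_i = 1/(162) + 1/(-533.0) = 0.004297, so f = 233 cm.
Since f is positive, the lens is converging.

f = 233 cm (converging)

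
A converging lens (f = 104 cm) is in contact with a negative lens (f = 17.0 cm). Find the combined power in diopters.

P = -4.92 D

P₁ = 1/f₁ = 1/(1.04 m) = +0.9615 D; P₂ = 1/f₂ = 1/(-0.170 m) = -5.882 D.
For thin lenses in contact, P = P₁ + P₂ = (+0.9615) + (-5.882) = -4.92 D.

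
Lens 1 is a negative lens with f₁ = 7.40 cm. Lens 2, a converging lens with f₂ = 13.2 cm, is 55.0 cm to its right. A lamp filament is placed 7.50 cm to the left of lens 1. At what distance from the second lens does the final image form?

Lens 1 is diverging, so f₁ = −7.40 cm.
Lens 1: 1/d_i1 = 1/f₁ − 1/d_o1 = 1/(-7.40) − 1/(7.50) = -0.2685, so d_i1 = -3.725 cm.
The intermediate image is 3.725 cm to the left of lens 1 (virtual), which is 55.0 − (-3.725) = 58.73 cm to the left of lens 2, so d_o2 = +58.73 cm.
Lens 2: 1/d_i2 = 1/f₂ − 1/d_o2 = 1/(13.2) − 1/(58.73) = 0.05873, so d_i2 = 17.0 cm.
The final image is real, 17.0 cm to the right of lens 2 (overall magnification ≈ -0.14).

17.0 cm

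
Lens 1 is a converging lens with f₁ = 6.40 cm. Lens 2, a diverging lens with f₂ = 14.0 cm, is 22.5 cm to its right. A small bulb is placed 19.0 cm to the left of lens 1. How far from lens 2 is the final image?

Lens 1: 1/d_i1 = 1/f₁ − 1/d_o1 = 1/(6.40) − 1/(19.0) = 0.1036, so d_i1 = 9.651 cm.
The intermediate image is 9.651 cm to the right of lens 1, which is 22.5 − (9.651) = 12.85 cm to the left of lens 2, so d_o2 = +12.85 cm.
Lens 2 is diverging, so f₂ = −14.0 cm.
Lens 2: 1/d_i2 = 1/f₂ − 1/d_o2 = 1/(-14.0) − 1/(12.85) = -0.1492, so d_i2 = -6.70 cm.
The final image is virtual, 6.70 cm to the left of lens 2 (overall magnification ≈ -0.26).

6.70 cm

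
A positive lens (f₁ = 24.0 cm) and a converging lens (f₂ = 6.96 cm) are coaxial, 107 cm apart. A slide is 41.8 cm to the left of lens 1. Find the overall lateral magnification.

m = +0.215

Lens 1: 1/d_i1 = 1/(24.0) − 1/(41.8) = 0.01774, so d_i1 = 56.36 cm; m₁ = −d_i1/d_o1 = -1.348.
d_o2 = 107 − (56.36) = 50.64 cm.
Lens 2: 1/d_i2 = 1/(6.96) − 1/(50.64) = 0.1239, so d_i2 = 8.069 cm; m₂ = −d_i2/d_o2 = -0.1593.
m = m₁·m₂ = (-1.348)(-0.1593) = +0.215.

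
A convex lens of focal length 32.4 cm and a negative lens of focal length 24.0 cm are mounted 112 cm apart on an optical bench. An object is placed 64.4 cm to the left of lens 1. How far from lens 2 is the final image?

15.9 cm

Lens 1: 1/d_i1 = 1/f₁ − 1/d_o1 = 1/(32.4) − 1/(64.4) = 0.01534, so d_i1 = 65.20 cm.
The intermediate image is 65.20 cm to the right of lens 1, which is 112 − (65.20) = 46.80 cm to the left of lens 2, so d_o2 = +46.80 cm.
Lens 2 is diverging, so f₂ = −24.0 cm.
Lens 2: 1/d_i2 = 1/f₂ − 1/d_o2 = 1/(-24.0) − 1/(46.80) = -0.06303, so d_i2 = -15.9 cm.
The final image is virtual, 15.9 cm to the left of lens 2 (overall magnification ≈ -0.34).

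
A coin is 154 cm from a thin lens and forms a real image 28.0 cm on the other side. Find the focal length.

Real image ⇒ d_i = +28.0 cm.
1/f = 1/d_o + 1/d_i = 1/(154) + 1/(28.0) = 0.04221, so f = 23.7 cm.
Since f is positive, the thin lens is converging.

f = 23.7 cm (converging)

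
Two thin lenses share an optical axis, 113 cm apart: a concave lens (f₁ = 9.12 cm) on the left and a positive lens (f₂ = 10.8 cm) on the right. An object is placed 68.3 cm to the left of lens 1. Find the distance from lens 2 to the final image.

Lens 1 is diverging, so f₁ = −9.12 cm.
Lens 1: 1/d_i1 = 1/f₁ − 1/d_o1 = 1/(-9.12) − 1/(68.3) = -0.1243, so d_i1 = -8.046 cm.
The intermediate image is 8.046 cm to the left of lens 1 (virtual), which is 113 − (-8.046) = 121.0 cm to the left of lens 2, so d_o2 = +121.0 cm.
Lens 2: 1/d_i2 = 1/f₂ − 1/d_o2 = 1/(10.8) − 1/(121.0) = 0.08433, so d_i2 = 11.9 cm.
The final image is real, 11.9 cm to the right of lens 2 (overall magnification ≈ -0.012).

11.9 cm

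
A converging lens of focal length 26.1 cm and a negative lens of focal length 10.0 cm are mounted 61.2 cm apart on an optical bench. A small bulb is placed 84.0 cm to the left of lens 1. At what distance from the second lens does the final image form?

Lens 1: 1/d_i1 = 1/f₁ − 1/d_o1 = 1/(26.1) − 1/(84.0) = 0.02641, so d_i1 = 37.87 cm.
The intermediate image is 37.87 cm to the right of lens 1, which is 61.2 − (37.87) = 23.33 cm to the left of lens 2, so d_o2 = +23.33 cm.
Lens 2 is diverging, so f₂ = −10.0 cm.
Lens 2: 1/d_i2 = 1/f₂ − 1/d_o2 = 1/(-10.0) − 1/(23.33) = -0.1429, so d_i2 = -7.00 cm.
The final image is virtual, 7.00 cm to the left of lens 2 (overall magnification ≈ -0.14).

7.00 cm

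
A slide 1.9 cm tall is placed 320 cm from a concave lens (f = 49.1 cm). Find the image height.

For a concave lens, f = -49.1 cm.
1/d_i = 1/f − 1/d_o = 1/(-49.10) − 1/(320) = -0.02349, so d_i = -42.57 cm.
m = −d_i/d_o = +0.1330.
|h_i| = |m|·h_o = 0.1330 × 1.9 = 0.253 cm. The image is virtual, upright and reduced, on the same side as the object.

0.253 cm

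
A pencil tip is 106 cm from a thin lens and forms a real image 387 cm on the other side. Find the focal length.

f = 83.2 cm (converging)

Real image ⇒ d_i = +387 cm.
1/f = 1/d_o + 1/d_i = 1/(106) + 1/(387) = 0.01202, so f = 83.2 cm.
Since f is positive, the thin lens is converging.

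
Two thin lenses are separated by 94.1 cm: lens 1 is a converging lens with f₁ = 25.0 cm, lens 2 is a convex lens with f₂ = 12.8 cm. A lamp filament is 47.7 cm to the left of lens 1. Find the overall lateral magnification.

m = +0.490

Lens 1: 1/d_i1 = 1/(25.0) − 1/(47.7) = 0.01904, so d_i1 = 52.53 cm; m₁ = −d_i1/d_o1 = -1.101.
d_o2 = 94.1 − (52.53) = 41.57 cm.
Lens 2: 1/d_i2 = 1/(12.8) − 1/(41.57) = 0.05407, so d_i2 = 18.49 cm; m₂ = −d_i2/d_o2 = -0.4449.
m = m₁·m₂ = (-1.101)(-0.4449) = +0.490.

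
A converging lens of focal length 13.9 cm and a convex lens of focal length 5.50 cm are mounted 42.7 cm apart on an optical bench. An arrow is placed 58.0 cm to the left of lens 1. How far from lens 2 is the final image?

Lens 1: 1/d_i1 = 1/f₁ − 1/d_o1 = 1/(13.9) − 1/(58.0) = 0.05470, so d_i1 = 18.28 cm.
The intermediate image is 18.28 cm to the right of lens 1, which is 42.7 − (18.28) = 24.42 cm to the left of lens 2, so d_o2 = +24.42 cm.
Lens 2: 1/d_i2 = 1/f₂ − 1/d_o2 = 1/(5.50) − 1/(24.42) = 0.1409, so d_i2 = 7.10 cm.
The final image is real, 7.10 cm to the right of lens 2 (overall magnification ≈ 0.092).

7.10 cm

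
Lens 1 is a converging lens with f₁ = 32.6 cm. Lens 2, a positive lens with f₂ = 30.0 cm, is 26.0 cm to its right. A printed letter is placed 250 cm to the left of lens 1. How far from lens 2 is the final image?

8.31 cm

Lens 1: 1/d_i1 = 1/f₁ − 1/d_o1 = 1/(32.6) − 1/(250) = 0.02667, so d_i1 = 37.49 cm.
The intermediate image is 37.49 cm to the right of lens 1, which lies 11.49 cm to the right of lens 2 — a virtual object — so d_o2 = −11.49 cm.
Lens 2: 1/d_i2 = 1/f₂ − 1/d_o2 = 1/(30.0) − 1/(-11.49) = 0.1204, so d_i2 = 8.31 cm.
The final image is real, 8.31 cm to the right of lens 2 (overall magnification ≈ -0.11).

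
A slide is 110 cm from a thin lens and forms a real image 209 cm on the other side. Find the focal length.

f = 72.1 cm (converging)

Real image ⇒ d_i = +209 cm.
1/f = 1/d_o + 1/d_i = 1/(110) + 1/(209) = 0.01388, so f = 72.1 cm.
Since f is positive, the thin lens is converging.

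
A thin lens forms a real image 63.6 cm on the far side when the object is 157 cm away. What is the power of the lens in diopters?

d_i = +63.6 cm.
1/f = 1/d_o + 1/d_i = 1/(157) + 1/(63.6) = 0.02209 cm⁻¹.
f = 45.26 cm = 0.4526 m, so P = 1/f = +2.21 D.

P = +2.21 D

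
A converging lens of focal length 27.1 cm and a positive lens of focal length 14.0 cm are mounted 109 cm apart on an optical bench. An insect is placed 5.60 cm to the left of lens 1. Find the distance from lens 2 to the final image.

Lens 1: 1/d_i1 = 1/f₁ − 1/d_o1 = 1/(27.1) − 1/(5.60) = -0.1417, so d_i1 = -7.059 cm.
The intermediate image is 7.059 cm to the left of lens 1 (virtual), which is 109 − (-7.059) = 116.1 cm to the left of lens 2, so d_o2 = +116.1 cm.
Lens 2: 1/d_i2 = 1/f₂ − 1/d_o2 = 1/(14.0) − 1/(116.1) = 0.06282, so d_i2 = 15.9 cm.
The final image is real, 15.9 cm to the right of lens 2 (overall magnification ≈ -0.17).

15.9 cm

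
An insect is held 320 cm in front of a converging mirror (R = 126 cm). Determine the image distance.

78.4 cm

f = R/2 = 126/2 = 63.00 cm.
Mirror equation: 1/q = 1/f − 1/p = 1/(63.00) − 1/(320) = 0.01587 − 0.003125 = 0.01275, so q = 78.4 cm.
The image is real, inverted and reduced, in front of the mirror.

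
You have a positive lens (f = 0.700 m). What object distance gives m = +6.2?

0.587 m

m = −d_i/d_o ⇒ d_i = −m·d_o.
1/f = 1/d_o + 1/d_i = 1/d_o − 1/(m·d_o) = (1 − 1/m)/d_o, so d_o = f(1 − 1/m) = (0.7000)(1 − 1/(+6.2)) = 0.587 m.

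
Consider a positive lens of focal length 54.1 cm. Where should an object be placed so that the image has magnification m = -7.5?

m = −d_i/d_o ⇒ d_i = −m·d_o.
1/f = 1/d_o + 1/d_i = 1/d_o − 1/(m·d_o) = (1 − 1/m)/d_o, so d_o = f(1 − 1/m) = (54.10)(1 − 1/(-7.5)) = 61.3 cm.

61.3 cm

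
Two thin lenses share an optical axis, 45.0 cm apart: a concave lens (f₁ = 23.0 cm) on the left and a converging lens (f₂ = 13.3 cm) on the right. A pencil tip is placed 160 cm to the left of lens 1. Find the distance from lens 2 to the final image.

16.7 cm

Lens 1 is diverging, so f₁ = −23.0 cm.
Lens 1: 1/d_i1 = 1/f₁ − 1/d_o1 = 1/(-23.0) − 1/(160) = -0.04973, so d_i1 = -20.11 cm.
The intermediate image is 20.11 cm to the left of lens 1 (virtual), which is 45.0 − (-20.11) = 65.11 cm to the left of lens 2, so d_o2 = +65.11 cm.
Lens 2: 1/d_i2 = 1/f₂ − 1/d_o2 = 1/(13.3) − 1/(65.11) = 0.05983, so d_i2 = 16.7 cm.
The final image is real, 16.7 cm to the right of lens 2 (overall magnification ≈ -0.032).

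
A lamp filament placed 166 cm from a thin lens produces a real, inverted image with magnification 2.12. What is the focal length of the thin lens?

m = −d_i/d_o ⇒ d_i = −m·d_o = −(-2.12)·(166) = 351.9 cm.
1/f = 1/d_o + 1/d_i = 1/(166) + 1/(351.9) = 0.008866, so f = 113 cm.
Since f is positive, the thin lens is converging.

f = 113 cm (converging)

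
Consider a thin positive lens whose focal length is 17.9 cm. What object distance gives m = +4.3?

m = −d_i/d_o ⇒ d_i = −m·d_o.
1/f = 1/d_o + 1/d_i = 1/d_o − 1/(m·d_o) = (1 − 1/m)/d_o, so d_o = f(1 − 1/m) = (17.90)(1 − 1/(+4.3)) = 13.7 cm.

13.7 cm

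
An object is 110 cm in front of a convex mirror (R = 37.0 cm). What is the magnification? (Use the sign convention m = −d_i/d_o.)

m = +0.144

f = R/2 = 37.0/2 = 18.50 cm; for a convex mirror, f = -18.50 cm.
1/d_i = 1/f − 1/d_o = 1/(-18.50) − 1/(110) = -0.06314, so d_i = -15.84 cm.
m = −d_i/d_o = −(-15.84)/(110) = +0.144.
The image is virtual, upright and reduced, behind the mirror.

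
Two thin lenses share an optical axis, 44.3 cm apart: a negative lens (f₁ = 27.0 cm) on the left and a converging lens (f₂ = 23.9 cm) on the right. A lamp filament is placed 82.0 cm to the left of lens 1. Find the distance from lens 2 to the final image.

37.9 cm

Lens 1 is diverging, so f₁ = −27.0 cm.
Lens 1: 1/d_i1 = 1/f₁ − 1/d_o1 = 1/(-27.0) − 1/(82.0) = -0.04923, so d_i1 = -20.31 cm.
The intermediate image is 20.31 cm to the left of lens 1 (virtual), which is 44.3 − (-20.31) = 64.61 cm to the left of lens 2, so d_o2 = +64.61 cm.
Lens 2: 1/d_i2 = 1/f₂ − 1/d_o2 = 1/(23.9) − 1/(64.61) = 0.02636, so d_i2 = 37.9 cm.
The final image is real, 37.9 cm to the right of lens 2 (overall magnification ≈ -0.15).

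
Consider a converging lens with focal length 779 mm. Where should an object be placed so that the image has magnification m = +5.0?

623 mm

m = −d_i/d_o ⇒ d_i = −m·d_o.
1/f = 1/d_o + 1/d_i = 1/d_o − 1/(m·d_o) = (1 − 1/m)/d_o, so d_o = f(1 − 1/m) = (779.0)(1 − 1/(+5.0)) = 623 mm.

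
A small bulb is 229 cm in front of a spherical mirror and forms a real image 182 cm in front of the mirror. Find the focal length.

Real image ⇒ d_i = +182 cm.
1/f = 1/d_o + 1/d_i = 1/(229) + 1/(182) = 0.009861, so f = 101 cm.
Since f is positive, the spherical mirror is concave.

f = 101 cm (concave)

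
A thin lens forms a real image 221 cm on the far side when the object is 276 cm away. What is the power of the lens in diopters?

P = +0.815 D

d_i = +221 cm.
1/f = 1/d_o + 1/d_i = 1/(276) + 1/(221) = 0.008148 cm⁻¹.
f = 122.7 cm = 1.227 m, so P = 1/f = +0.815 D.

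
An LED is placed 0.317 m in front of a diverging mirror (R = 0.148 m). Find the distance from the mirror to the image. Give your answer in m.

0.0600 m

f = R/2 = 0.148/2 = 0.07400 m; for a diverging mirror, f = -0.07400 m.
Mirror equation: 1/s_i = 1/f − 1/s_o = 1/(-0.07400) − 1/(0.317) = -13.51 − 3.155 = -16.67, so s_i = -0.0600 m.
The image is virtual, upright and reduced, behind the mirror.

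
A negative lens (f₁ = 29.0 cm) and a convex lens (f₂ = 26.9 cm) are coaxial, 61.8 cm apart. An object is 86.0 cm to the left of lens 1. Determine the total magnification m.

f₁ = −29.0 cm (diverging).
Lens 1: 1/d_i1 = 1/(-29.0) − 1/(86.0) = -0.04611, so d_i1 = -21.69 cm; m₁ = −d_i1/d_o1 = +0.2522.
d_o2 = 61.8 − (-21.69) = 83.49 cm.
Lens 2: 1/d_i2 = 1/(26.9) − 1/(83.49) = 0.02520, so d_i2 = 39.69 cm; m₂ = −d_i2/d_o2 = -0.4753.
m = m₁·m₂ = (+0.2522)(-0.4753) = -0.120.

m = -0.120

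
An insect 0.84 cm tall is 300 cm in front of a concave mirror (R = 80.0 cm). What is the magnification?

m = -0.154

f = R/2 = 80.0/2 = 40.00 cm.
1/d_i = 1/f − 1/d_o = 1/(40.00) − 1/(300) = 0.02167, so d_i = 46.15 cm.
m = −d_i/d_o = −(46.15)/(300) = -0.154.
The image is real, inverted and reduced, in front of the mirror.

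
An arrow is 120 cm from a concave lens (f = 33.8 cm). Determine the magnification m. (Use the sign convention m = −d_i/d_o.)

For a concave lens, f = -33.8 cm.
1/d_i = 1/f − 1/d_o = 1/(-33.80) − 1/(120) = -0.03792, so d_i = -26.37 cm.
m = −d_i/d_o = −(-26.37)/(120) = +0.220.
The image is virtual, upright and reduced, on the same side as the object.

m = +0.220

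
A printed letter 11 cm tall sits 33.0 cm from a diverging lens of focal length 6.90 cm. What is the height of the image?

For a diverging lens, f = -6.90 cm.
1/d_i = 1/f − 1/d_o = 1/(-6.900) − 1/(33.0) = -0.1752, so d_i = -5.707 cm.
m = −d_i/d_o = +0.1729.
|h_i| = |m|·h_o = 0.1729 × 11 = 1.90 cm. The image is virtual, upright and reduced, on the same side as the object.

1.90 cm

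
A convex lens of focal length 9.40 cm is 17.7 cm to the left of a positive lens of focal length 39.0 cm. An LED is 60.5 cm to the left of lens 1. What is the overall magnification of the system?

m = -0.221

Lens 1: 1/d_i1 = 1/(9.40) − 1/(60.5) = 0.08985, so d_i1 = 11.13 cm; m₁ = −d_i1/d_o1 = -0.1840.
d_o2 = 17.7 − (11.13) = 6.570 cm.
Lens 2: 1/d_i2 = 1/(39.0) − 1/(6.570) = -0.1266, so d_i2 = -7.901 cm; m₂ = −d_i2/d_o2 = +1.203.
m = m₁·m₂ = (-0.1840)(+1.203) = -0.221.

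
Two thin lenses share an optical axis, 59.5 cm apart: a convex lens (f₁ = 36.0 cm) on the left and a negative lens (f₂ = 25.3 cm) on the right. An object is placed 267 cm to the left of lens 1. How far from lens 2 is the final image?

10.5 cm

Lens 1: 1/d_i1 = 1/f₁ − 1/d_o1 = 1/(36.0) − 1/(267) = 0.02403, so d_i1 = 41.61 cm.
The intermediate image is 41.61 cm to the right of lens 1, which is 59.5 − (41.61) = 17.89 cm to the left of lens 2, so d_o2 = +17.89 cm.
Lens 2 is diverging, so f₂ = −25.3 cm.
Lens 2: 1/d_i2 = 1/f₂ − 1/d_o2 = 1/(-25.3) − 1/(17.89) = -0.09542, so d_i2 = -10.5 cm.
The final image is virtual, 10.5 cm to the left of lens 2 (overall magnification ≈ -0.091).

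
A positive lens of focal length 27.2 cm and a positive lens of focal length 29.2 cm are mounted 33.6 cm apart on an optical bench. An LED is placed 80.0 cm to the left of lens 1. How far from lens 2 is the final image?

6.04 cm

Lens 1: 1/d_i1 = 1/f₁ − 1/d_o1 = 1/(27.2) − 1/(80.0) = 0.02426, so d_i1 = 41.21 cm.
The intermediate image is 41.21 cm to the right of lens 1, which lies 7.610 cm to the right of lens 2 — a virtual object — so d_o2 = −7.610 cm.
Lens 2: 1/d_i2 = 1/f₂ − 1/d_o2 = 1/(29.2) − 1/(-7.610) = 0.1657, so d_i2 = 6.04 cm.
The final image is real, 6.04 cm to the right of lens 2 (overall magnification ≈ -0.41).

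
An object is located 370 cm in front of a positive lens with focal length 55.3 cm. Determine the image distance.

65.0 cm

Thin-lens equation: 1/d_i = 1/f − 1/d_o = 1/(55.30) − 1/(370) = 0.01808 − 0.002703 = 0.01538, so d_i = 65.0 cm.
The image is real, inverted and reduced, on the far side of the lens.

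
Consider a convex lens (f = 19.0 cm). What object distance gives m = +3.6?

13.7 cm

m = −d_i/d_o ⇒ d_i = −m·d_o.
1/f = 1/d_o + 1/d_i = 1/d_o − 1/(m·d_o) = (1 − 1/m)/d_o, so d_o = f(1 − 1/m) = (19.00)(1 − 1/(+3.6)) = 13.7 cm.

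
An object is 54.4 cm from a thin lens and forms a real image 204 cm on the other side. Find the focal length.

Real image ⇒ d_i = +204 cm.
1/f = 1/d_o + 1/d_i = 1/(54.4) + 1/(204) = 0.02328, so f = 42.9 cm.
Since f is positive, the thin lens is converging.

f = 42.9 cm (converging)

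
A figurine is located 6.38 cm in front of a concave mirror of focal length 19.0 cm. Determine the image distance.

9.61 cm

Mirror equation: 1/v = 1/f − 1/u = 1/(19.00) − 1/(6.38) = 0.05263 − 0.1567 = -0.1041, so v = -9.61 cm.
The image is virtual, upright and enlarged, behind the mirror.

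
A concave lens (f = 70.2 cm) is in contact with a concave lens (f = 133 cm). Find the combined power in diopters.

P₁ = 1/f₁ = 1/(-0.702 m) = -1.425 D; P₂ = 1/f₂ = 1/(-1.33 m) = -0.7519 D.
For thin lenses in contact, P = P₁ + P₂ = (-1.425) + (-0.7519) = -2.18 D.

P = -2.18 D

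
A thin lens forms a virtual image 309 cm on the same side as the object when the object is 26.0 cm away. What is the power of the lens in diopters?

Virtual image ⇒ d_i = −309 cm.
1/f = 1/d_o + 1/d_i = 1/(26.0) + 1/(-309) = 0.03523 cm⁻¹.
f = 28.39 cm = 0.2839 m, so P = 1/f = +3.52 D.

P = +3.52 D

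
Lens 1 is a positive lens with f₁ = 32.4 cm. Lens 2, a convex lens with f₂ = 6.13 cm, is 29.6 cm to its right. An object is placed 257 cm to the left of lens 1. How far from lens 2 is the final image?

3.37 cm

Lens 1: 1/d_i1 = 1/f₁ − 1/d_o1 = 1/(32.4) − 1/(257) = 0.02697, so d_i1 = 37.07 cm.
The intermediate image is 37.07 cm to the right of lens 1, which lies 7.470 cm to the right of lens 2 — a virtual object — so d_o2 = −7.470 cm.
Lens 2: 1/d_i2 = 1/f₂ − 1/d_o2 = 1/(6.13) − 1/(-7.470) = 0.2970, so d_i2 = 3.37 cm.
The final image is real, 3.37 cm to the right of lens 2 (overall magnification ≈ -0.065).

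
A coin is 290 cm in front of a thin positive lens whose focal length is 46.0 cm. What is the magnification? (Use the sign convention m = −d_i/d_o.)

m = -0.189

1/d_i = 1/f − 1/d_o = 1/(46.00) − 1/(290) = 0.01829, so d_i = 54.67 cm.
m = −d_i/d_o = −(54.67)/(290) = -0.189.
The image is real, inverted and reduced, on the far side of the lens.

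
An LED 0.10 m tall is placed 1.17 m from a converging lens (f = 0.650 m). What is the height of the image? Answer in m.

1/d_i = 1/f − 1/d_o = 1/(0.6500) − 1/(1.17) = 0.6838, so d_i = 1.463 m.
m = −d_i/d_o = -1.250.
|h_i| = |m|·h_o = 1.250 × 0.10 = 0.125 m. The image is real, inverted and enlarged, on the far side of the lens.

0.125 m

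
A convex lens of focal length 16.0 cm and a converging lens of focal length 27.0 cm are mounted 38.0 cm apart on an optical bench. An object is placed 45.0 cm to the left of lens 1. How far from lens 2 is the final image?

25.7 cm

Lens 1: 1/d_i1 = 1/f₁ − 1/d_o1 = 1/(16.0) − 1/(45.0) = 0.04028, so d_i1 = 24.83 cm.
The intermediate image is 24.83 cm to the right of lens 1, which is 38.0 − (24.83) = 13.17 cm to the left of lens 2, so d_o2 = +13.17 cm.
Lens 2: 1/d_i2 = 1/f₂ − 1/d_o2 = 1/(27.0) − 1/(13.17) = -0.03889, so d_i2 = -25.7 cm.
The final image is virtual, 25.7 cm to the left of lens 2 (overall magnification ≈ -1.1).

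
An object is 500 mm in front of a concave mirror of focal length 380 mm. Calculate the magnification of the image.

m = -3.17

1/d_i = 1/f − 1/d_o = 1/(380.0) − 1/(500) = 0.0006316, so d_i = 1583 mm.
m = −d_i/d_o = −(1583)/(500) = -3.17.
The image is real, inverted and enlarged, in front of the mirror.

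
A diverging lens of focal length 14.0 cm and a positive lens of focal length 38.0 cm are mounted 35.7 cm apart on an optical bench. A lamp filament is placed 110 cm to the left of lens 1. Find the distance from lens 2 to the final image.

Lens 1 is diverging, so f₁ = −14.0 cm.
Lens 1: 1/d_i1 = 1/f₁ − 1/d_o1 = 1/(-14.0) − 1/(110) = -0.08052, so d_i1 = -12.42 cm.
The intermediate image is 12.42 cm to the left of lens 1 (virtual), which is 35.7 − (-12.42) = 48.12 cm to the left of lens 2, so d_o2 = +48.12 cm.
Lens 2: 1/d_i2 = 1/f₂ − 1/d_o2 = 1/(38.0) − 1/(48.12) = 0.005534, so d_i2 = 181 cm.
The final image is real, 181 cm to the right of lens 2 (overall magnification ≈ -0.42).

181 cm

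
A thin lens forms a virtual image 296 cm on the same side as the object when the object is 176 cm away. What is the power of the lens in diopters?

Virtual image ⇒ d_i = −296 cm.
1/f = 1/d_o + 1/d_i = 1/(176) + 1/(-296) = 0.002303 cm⁻¹.
f = 434.1 cm = 4.341 m, so P = 1/f = +0.230 D.

P = +0.230 D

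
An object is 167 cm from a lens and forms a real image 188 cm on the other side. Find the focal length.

Real image ⇒ d_i = +188 cm.
1/f = 1/d_o + 1/d_i = 1/(167) + 1/(188) = 0.01131, so f = 88.4 cm.
Since f is positive, the lens is converging.

f = 88.4 cm (converging)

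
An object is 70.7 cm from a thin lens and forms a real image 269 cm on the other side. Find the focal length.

Real image ⇒ d_i = +269 cm.
1/f = 1/d_o + 1/d_i = 1/(70.7) + 1/(269) = 0.01786, so f = 56.0 cm.
Since f is positive, the thin lens is converging.

f = 56.0 cm (converging)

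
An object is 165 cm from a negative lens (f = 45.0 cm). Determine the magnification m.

For a negative lens, f = -45.0 cm.
1/d_i = 1/f − 1/d_o = 1/(-45.00) − 1/(165) = -0.02828, so d_i = -35.36 cm.
m = −d_i/d_o = −(-35.36)/(165) = +0.214.
The image is virtual, upright and reduced, on the same side as the object.

m = +0.214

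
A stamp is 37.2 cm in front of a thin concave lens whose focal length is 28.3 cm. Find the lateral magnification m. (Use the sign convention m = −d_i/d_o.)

m = +0.432

For a concave lens, f = -28.3 cm.
1/d_i = 1/f − 1/d_o = 1/(-28.30) − 1/(37.2) = -0.06222, so d_i = -16.07 cm.
m = −d_i/d_o = −(-16.07)/(37.2) = +0.432.
The image is virtual, upright and reduced, on the same side as the object.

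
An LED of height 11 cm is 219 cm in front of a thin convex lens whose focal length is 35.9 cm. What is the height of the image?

1/d_i = 1/f − 1/d_o = 1/(35.90) − 1/(219) = 0.02329, so d_i = 42.94 cm.
m = −d_i/d_o = -0.1961.
|h_i| = |m|·h_o = 0.1961 × 11 = 2.16 cm. The image is real, inverted and reduced, on the far side of the lens.

2.16 cm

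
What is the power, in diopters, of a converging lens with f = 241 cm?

f = 241 cm = 2.41 m.
P = 1/f = 1/(2.41 m) = +0.415 D.

P = +0.415 D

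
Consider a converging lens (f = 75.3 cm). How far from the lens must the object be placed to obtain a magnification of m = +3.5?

m = −d_i/d_o ⇒ d_i = −m·d_o.
1/f = 1/d_o + 1/d_i = 1/d_o − 1/(m·d_o) = (1 − 1/m)/d_o, so d_o = f(1 − 1/m) = (75.30)(1 − 1/(+3.5)) = 53.8 cm.

53.8 cm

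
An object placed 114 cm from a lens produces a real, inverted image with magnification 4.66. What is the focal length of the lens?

m = −d_i/d_o ⇒ d_i = −m·d_o = −(-4.66)·(114) = 531.2 cm.
1/f = 1/d_o + 1/d_i = 1/(114) + 1/(531.2) = 0.01065, so f = 93.9 cm.
Since f is positive, the lens is converging.

f = 93.9 cm (converging)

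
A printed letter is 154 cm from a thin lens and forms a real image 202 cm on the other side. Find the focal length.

Real image ⇒ d_i = +202 cm.
1/f = 1/d_o + 1/d_i = 1/(154) + 1/(202) = 0.01144, so f = 87.4 cm.
Since f is positive, the thin lens is converging.

f = 87.4 cm (converging)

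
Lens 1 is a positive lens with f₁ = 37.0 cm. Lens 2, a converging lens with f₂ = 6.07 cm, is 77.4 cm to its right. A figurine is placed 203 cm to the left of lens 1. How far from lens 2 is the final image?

7.48 cm

Lens 1: 1/d_i1 = 1/f₁ − 1/d_o1 = 1/(37.0) − 1/(203) = 0.02210, so d_i1 = 45.25 cm.
The intermediate image is 45.25 cm to the right of lens 1, which is 77.4 − (45.25) = 32.15 cm to the left of lens 2, so d_o2 = +32.15 cm.
Lens 2: 1/d_i2 = 1/f₂ − 1/d_o2 = 1/(6.07) − 1/(32.15) = 0.1336, so d_i2 = 7.48 cm.
The final image is real, 7.48 cm to the right of lens 2 (overall magnification ≈ 0.052).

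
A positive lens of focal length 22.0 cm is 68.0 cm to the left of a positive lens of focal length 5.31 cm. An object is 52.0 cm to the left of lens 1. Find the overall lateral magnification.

Lens 1: 1/d_i1 = 1/(22.0) − 1/(52.0) = 0.02622, so d_i1 = 38.13 cm; m₁ = −d_i1/d_o1 = -0.7333.
d_o2 = 68.0 − (38.13) = 29.87 cm.
Lens 2: 1/d_i2 = 1/(5.31) − 1/(29.87) = 0.1548, so d_i2 = 6.458 cm; m₂ = −d_i2/d_o2 = -0.2162.
m = m₁·m₂ = (-0.7333)(-0.2162) = +0.159.

m = +0.159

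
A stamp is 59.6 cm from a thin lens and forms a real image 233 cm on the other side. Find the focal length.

f = 47.5 cm (converging)

Real image ⇒ d_i = +233 cm.
1/f = 1/d_o + 1/d_i = 1/(59.6) + 1/(233) = 0.02107, so f = 47.5 cm.
Since f is positive, the thin lens is converging.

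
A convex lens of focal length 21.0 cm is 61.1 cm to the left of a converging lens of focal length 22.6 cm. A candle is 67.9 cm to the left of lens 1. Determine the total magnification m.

m = +1.25

Lens 1: 1/d_i1 = 1/(21.0) − 1/(67.9) = 0.03289, so d_i1 = 30.40 cm; m₁ = −d_i1/d_o1 = -0.4477.
d_o2 = 61.1 − (30.40) = 30.70 cm.
Lens 2: 1/d_i2 = 1/(22.6) − 1/(30.70) = 0.01167, so d_i2 = 85.66 cm; m₂ = −d_i2/d_o2 = -2.790.
m = m₁·m₂ = (-0.4477)(-2.790) = +1.25.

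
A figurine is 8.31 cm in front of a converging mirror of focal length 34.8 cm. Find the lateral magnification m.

m = +1.31

1/d_i = 1/f − 1/d_o = 1/(34.80) − 1/(8.31) = -0.09160, so d_i = -10.92 cm.
m = −d_i/d_o = −(-10.92)/(8.31) = +1.31.
The image is virtual, upright and enlarged, behind the mirror.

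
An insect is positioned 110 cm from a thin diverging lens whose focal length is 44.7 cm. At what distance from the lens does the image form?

For a diverging lens, f = -44.7 cm.
Lens equation: 1/s_i = 1/f − 1/s_o = 1/(-44.70) − 1/(110) = -0.02237 − 0.009091 = -0.03146, so s_i = -31.8 cm.
The image is virtual, upright and reduced, on the same side as the object.

31.8 cm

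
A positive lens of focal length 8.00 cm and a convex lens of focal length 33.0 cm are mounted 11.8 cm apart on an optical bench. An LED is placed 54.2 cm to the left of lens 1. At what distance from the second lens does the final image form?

Lens 1: 1/d_i1 = 1/f₁ − 1/d_o1 = 1/(8.00) − 1/(54.2) = 0.1065, so d_i1 = 9.385 cm.
The intermediate image is 9.385 cm to the right of lens 1, which is 11.8 − (9.385) = 2.415 cm to the left of lens 2, so d_o2 = +2.415 cm.
Lens 2: 1/d_i2 = 1/f₂ − 1/d_o2 = 1/(33.0) − 1/(2.415) = -0.3838, so d_i2 = -2.61 cm.
The final image is virtual, 2.61 cm to the left of lens 2 (overall magnification ≈ -0.19).

2.61 cm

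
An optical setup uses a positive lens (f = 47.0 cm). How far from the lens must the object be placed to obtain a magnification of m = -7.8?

53.0 cm

m = −d_i/d_o ⇒ d_i = −m·d_o.
1/f = 1/d_o + 1/d_i = 1/d_o − 1/(m·d_o) = (1 − 1/m)/d_o, so d_o = f(1 − 1/m) = (47.00)(1 − 1/(-7.8)) = 53.0 cm.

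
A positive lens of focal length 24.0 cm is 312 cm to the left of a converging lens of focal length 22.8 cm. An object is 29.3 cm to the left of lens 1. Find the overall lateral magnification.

Lens 1: 1/d_i1 = 1/(24.0) − 1/(29.3) = 0.007537, so d_i1 = 132.7 cm; m₁ = −d_i1/d_o1 = -4.529.
d_o2 = 312 − (132.7) = 179.3 cm.
Lens 2: 1/d_i2 = 1/(22.8) − 1/(179.3) = 0.03828, so d_i2 = 26.12 cm; m₂ = −d_i2/d_o2 = -0.1457.
m = m₁·m₂ = (-4.529)(-0.1457) = +0.660.

m = +0.660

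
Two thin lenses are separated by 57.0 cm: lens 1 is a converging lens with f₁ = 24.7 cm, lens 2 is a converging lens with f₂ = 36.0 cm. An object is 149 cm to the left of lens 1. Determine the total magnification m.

Lens 1: 1/d_i1 = 1/(24.7) − 1/(149) = 0.03377, so d_i1 = 29.61 cm; m₁ = −d_i1/d_o1 = -0.1987.
d_o2 = 57.0 − (29.61) = 27.39 cm.
Lens 2: 1/d_i2 = 1/(36.0) − 1/(27.39) = -0.008732, so d_i2 = -114.5 cm; m₂ = −d_i2/d_o2 = +4.181.
m = m₁·m₂ = (-0.1987)(+4.181) = -0.831.

m = -0.831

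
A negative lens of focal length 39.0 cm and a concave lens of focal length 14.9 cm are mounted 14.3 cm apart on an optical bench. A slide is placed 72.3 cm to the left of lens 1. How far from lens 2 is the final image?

Lens 1 is diverging, so f₁ = −39.0 cm.
Lens 1: 1/d_i1 = 1/f₁ − 1/d_o1 = 1/(-39.0) − 1/(72.3) = -0.03947, so d_i1 = -25.33 cm.
The intermediate image is 25.33 cm to the left of lens 1 (virtual), which is 14.3 − (-25.33) = 39.63 cm to the left of lens 2, so d_o2 = +39.63 cm.
Lens 2 is diverging, so f₂ = −14.9 cm.
Lens 2: 1/d_i2 = 1/f₂ − 1/d_o2 = 1/(-14.9) − 1/(39.63) = -0.09235, so d_i2 = -10.8 cm.
The final image is virtual, 10.8 cm to the left of lens 2 (overall magnification ≈ 0.096).

10.8 cm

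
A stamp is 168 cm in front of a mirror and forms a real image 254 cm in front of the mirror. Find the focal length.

f = 101 cm (concave)

Real image ⇒ d_i = +254 cm.
1/f = 1/d_o + 1/d_i = 1/(168) + 1/(254) = 0.009889, so f = 101 cm.
Since f is positive, the mirror is concave.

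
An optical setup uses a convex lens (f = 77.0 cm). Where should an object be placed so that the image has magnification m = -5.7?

m = −d_i/d_o ⇒ d_i = −m·d_o.
1/f = 1/d_o + 1/d_i = 1/d_o − 1/(m·d_o) = (1 − 1/m)/d_o, so d_o = f(1 − 1/m) = (77.00)(1 − 1/(-5.7)) = 90.5 cm.

90.5 cm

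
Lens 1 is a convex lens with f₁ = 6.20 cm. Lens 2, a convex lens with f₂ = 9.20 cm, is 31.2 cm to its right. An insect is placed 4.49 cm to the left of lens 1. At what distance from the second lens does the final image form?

11.4 cm

Lens 1: 1/d_i1 = 1/f₁ − 1/d_o1 = 1/(6.20) − 1/(4.49) = -0.06143, so d_i1 = -16.28 cm.
The intermediate image is 16.28 cm to the left of lens 1 (virtual), which is 31.2 − (-16.28) = 47.48 cm to the left of lens 2, so d_o2 = +47.48 cm.
Lens 2: 1/d_i2 = 1/f₂ − 1/d_o2 = 1/(9.20) − 1/(47.48) = 0.08763, so d_i2 = 11.4 cm.
The final image is real, 11.4 cm to the right of lens 2 (overall magnification ≈ -0.87).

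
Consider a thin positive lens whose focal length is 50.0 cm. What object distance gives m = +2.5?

m = −d_i/d_o ⇒ d_i = −m·d_o.
1/f = 1/d_o + 1/d_i = 1/d_o − 1/(m·d_o) = (1 − 1/m)/d_o, so d_o = f(1 − 1/m) = (50.00)(1 − 1/(+2.5)) = 30.0 cm.

30.0 cm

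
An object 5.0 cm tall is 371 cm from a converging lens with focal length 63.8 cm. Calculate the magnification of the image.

m = -0.208

1/d_i = 1/f − 1/d_o = 1/(63.80) − 1/(371) = 0.01298, so d_i = 77.05 cm.
m = −d_i/d_o = −(77.05)/(371) = -0.208.
The image is real, inverted and reduced, on the far side of the lens.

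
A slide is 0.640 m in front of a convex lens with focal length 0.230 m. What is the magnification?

m = -0.561

1/d_i = 1/f − 1/d_o = 1/(0.2300) − 1/(0.640) = 2.785, so d_i = 0.3590 m.
m = −d_i/d_o = −(0.3590)/(0.640) = -0.561.
The image is real, inverted and reduced, on the far side of the lens.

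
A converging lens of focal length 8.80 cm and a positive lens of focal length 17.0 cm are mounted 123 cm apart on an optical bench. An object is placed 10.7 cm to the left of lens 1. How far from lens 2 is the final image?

Lens 1: 1/d_i1 = 1/f₁ − 1/d_o1 = 1/(8.80) − 1/(10.7) = 0.02018, so d_i1 = 49.56 cm.
The intermediate image is 49.56 cm to the right of lens 1, which is 123 − (49.56) = 73.44 cm to the left of lens 2, so d_o2 = +73.44 cm.
Lens 2: 1/d_i2 = 1/f₂ − 1/d_o2 = 1/(17.0) − 1/(73.44) = 0.04521, so d_i2 = 22.1 cm.
The final image is real, 22.1 cm to the right of lens 2 (overall magnification ≈ 1.4).

22.1 cm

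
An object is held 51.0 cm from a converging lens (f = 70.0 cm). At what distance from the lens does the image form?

188 cm

Lens equation: 1/d_i = 1/f − 1/d_o = 1/(70.00) − 1/(51.0) = 0.01429 − 0.01961 = -0.005322, so d_i = -188 cm.
The image is virtual, upright and enlarged, on the same side as the object.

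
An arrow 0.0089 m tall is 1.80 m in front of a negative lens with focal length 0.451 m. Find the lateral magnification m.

For a negative lens, f = -0.451 m.
1/d_i = 1/f − 1/d_o = 1/(-0.4510) − 1/(1.80) = -2.773, so d_i = -0.3606 m.
m = −d_i/d_o = −(-0.3606)/(1.80) = +0.200.
The image is virtual, upright and reduced, on the same side as the object.

m = +0.200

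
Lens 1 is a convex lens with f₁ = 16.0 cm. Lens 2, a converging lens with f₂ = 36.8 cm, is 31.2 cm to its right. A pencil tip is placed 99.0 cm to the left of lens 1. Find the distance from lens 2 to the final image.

18.1 cm

Lens 1: 1/d_i1 = 1/f₁ − 1/d_o1 = 1/(16.0) − 1/(99.0) = 0.05240, so d_i1 = 19.08 cm.
The intermediate image is 19.08 cm to the right of lens 1, which is 31.2 − (19.08) = 12.12 cm to the left of lens 2, so d_o2 = +12.12 cm.
Lens 2: 1/d_i2 = 1/f₂ − 1/d_o2 = 1/(36.8) − 1/(12.12) = -0.05533, so d_i2 = -18.1 cm.
The final image is virtual, 18.1 cm to the left of lens 2 (overall magnification ≈ -0.29).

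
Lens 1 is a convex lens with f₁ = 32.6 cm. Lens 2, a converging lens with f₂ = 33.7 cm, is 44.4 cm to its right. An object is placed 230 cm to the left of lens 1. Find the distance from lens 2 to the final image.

7.93 cm

Lens 1: 1/d_i1 = 1/f₁ − 1/d_o1 = 1/(32.6) − 1/(230) = 0.02633, so d_i1 = 37.98 cm.
The intermediate image is 37.98 cm to the right of lens 1, which is 44.4 − (37.98) = 6.420 cm to the left of lens 2, so d_o2 = +6.420 cm.
Lens 2: 1/d_i2 = 1/f₂ − 1/d_o2 = 1/(33.7) − 1/(6.420) = -0.1261, so d_i2 = -7.93 cm.
The final image is virtual, 7.93 cm to the left of lens 2 (overall magnification ≈ -0.20).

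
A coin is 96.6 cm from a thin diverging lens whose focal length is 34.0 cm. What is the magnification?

m = +0.260

For a diverging lens, f = -34.0 cm.
1/d_i = 1/f − 1/d_o = 1/(-34.00) − 1/(96.6) = -0.03976, so d_i = -25.15 cm.
m = −d_i/d_o = −(-25.15)/(96.6) = +0.260.
The image is virtual, upright and reduced, on the same side as the object.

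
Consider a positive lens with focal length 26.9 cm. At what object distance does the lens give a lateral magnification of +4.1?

20.3 cm

m = −d_i/d_o ⇒ d_i = −m·d_o.
1/f = 1/d_o + 1/d_i = 1/d_o − 1/(m·d_o) = (1 − 1/m)/d_o, so d_o = f(1 − 1/m) = (26.90)(1 − 1/(+4.1)) = 20.3 cm.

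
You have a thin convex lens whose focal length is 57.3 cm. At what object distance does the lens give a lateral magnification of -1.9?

m = −d_i/d_o ⇒ d_i = −m·d_o.
1/f = 1/d_o + 1/d_i = 1/d_o − 1/(m·d_o) = (1 − 1/m)/d_o, so d_o = f(1 − 1/m) = (57.30)(1 − 1/(-1.9)) = 87.5 cm.

87.5 cm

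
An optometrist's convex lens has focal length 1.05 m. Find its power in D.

P = +0.952 D

P = 1/f = 1/(1.05 m) = +0.952 D.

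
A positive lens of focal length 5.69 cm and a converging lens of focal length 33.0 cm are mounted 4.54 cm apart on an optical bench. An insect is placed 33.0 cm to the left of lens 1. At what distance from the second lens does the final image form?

Lens 1: 1/d_i1 = 1/f₁ − 1/d_o1 = 1/(5.69) − 1/(33.0) = 0.1454, so d_i1 = 6.876 cm.
The intermediate image is 6.876 cm to the right of lens 1, which lies 2.336 cm to the right of lens 2 — a virtual object — so d_o2 = −2.336 cm.
Lens 2: 1/d_i2 = 1/f₂ − 1/d_o2 = 1/(33.0) − 1/(-2.336) = 0.4584, so d_i2 = 2.18 cm.
The final image is real, 2.18 cm to the right of lens 2 (overall magnification ≈ -0.19).

2.18 cm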